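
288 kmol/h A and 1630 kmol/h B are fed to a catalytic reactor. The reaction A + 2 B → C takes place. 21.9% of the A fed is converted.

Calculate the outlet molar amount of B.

A reacted = 0.219 × 288 = 63.07 kmol/h; ν_A = −1, so ξ = 63.07/1 = 63.07 kmol/h.
Outlet amounts (n = n₀ + ν ξ):
  A: 288 − 1(63.07) = 224.9
  B: 1630 − 2(63.07) = 1504
  C: 0 + 1(63.07) = 63.07

1500 kmol/h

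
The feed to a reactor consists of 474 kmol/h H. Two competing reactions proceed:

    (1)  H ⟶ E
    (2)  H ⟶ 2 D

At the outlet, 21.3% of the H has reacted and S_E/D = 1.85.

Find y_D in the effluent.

0.0867

Conversion of H: H consumed = 0.213 × 474 = 101 kmol/h = 1ξ₁ + 1ξ₂.
Selectivity: 1ξ₁ / (2ξ₂) = 1.85 → ξ₁ = 3.7 ξ₂.
Substitute: (1·3.7 + 1) ξ₂ = 101 → ξ₂ = 21.48 kmol/h, ξ₁ = 79.48 kmol/h.
Outlet amounts (n = n₀ + Σ ν·ξ):
  H: 474 − 1(79.48) − 1(21.48) = 373
  E: 0 + 1(79.48) = 79.48
  D: 0 + 2(21.48) = 42.96
Total out = 495.5 kmol/h; y_D = 42.96 / 495.5 = 0.08671.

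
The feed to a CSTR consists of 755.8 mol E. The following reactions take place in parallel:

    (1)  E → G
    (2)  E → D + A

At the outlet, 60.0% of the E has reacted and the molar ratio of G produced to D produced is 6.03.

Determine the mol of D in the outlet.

64.5 mol

Conversion of E: E consumed = 0.6 × 755.8 = 453.5 mol = 1ξ₁ + 1ξ₂.
Selectivity: 1ξ₁ / (1ξ₂) = 6.03 → ξ₁ = 6.03 ξ₂.
Substitute: (1·6.03 + 1) ξ₂ = 453.5 → ξ₂ = 64.51 mol, ξ₁ = 389 mol.
Outlet amounts (n = n₀ + Σ ν·ξ):
  E: 755.8 − 1(389) − 1(64.51) = 302.3
  G: 0 + 1(389) = 389
  D: 0 + 1(64.51) = 64.51
  A: 0 + 1(64.51) = 64.51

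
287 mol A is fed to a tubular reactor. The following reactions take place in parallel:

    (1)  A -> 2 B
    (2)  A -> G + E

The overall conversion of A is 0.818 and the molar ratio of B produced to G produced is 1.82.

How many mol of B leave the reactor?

224 mol

Conversion of A: A consumed = 0.818 × 287 = 234.8 mol = 1ξ₁ + 1ξ₂.
Selectivity: 2ξ₁ / (1ξ₂) = 1.82 → ξ₁ = 0.91 ξ₂.
Substitute: (1·0.91 + 1) ξ₂ = 234.8 → ξ₂ = 122.9 mol, ξ₁ = 111.9 mol.
Outlet amounts (n = n₀ + Σ ν·ξ):
  A: 287 − 1(111.9) − 1(122.9) = 52.23
  B: 0 + 2(111.9) = 223.7
  G: 0 + 1(122.9) = 122.9
  E: 0 + 1(122.9) = 122.9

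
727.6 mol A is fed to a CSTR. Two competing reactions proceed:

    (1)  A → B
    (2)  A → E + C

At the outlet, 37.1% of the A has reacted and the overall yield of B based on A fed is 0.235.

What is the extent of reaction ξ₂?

Yield of B: 1ξ₁ / 727.6 = 0.235 → ξ₁ = 171 mol.
Conversion of A: 1ξ₁ + 1ξ₂ = 0.371 × 727.6 = 269.9 → ξ₂ = 98.95 mol.
Outlet amounts (n = n₀ + Σ ν·ξ):
  A: 727.6 − 1(171) − 1(98.95) = 457.7
  B: 0 + 1(171) = 171
  E: 0 + 1(98.95) = 98.95
  C: 0 + 1(98.95) = 98.95

ξ₂ = 99 mol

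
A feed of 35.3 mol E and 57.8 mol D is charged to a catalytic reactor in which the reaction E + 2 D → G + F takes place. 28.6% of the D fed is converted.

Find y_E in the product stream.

0.319

D reacted = 0.286 × 57.8 = 16.53 mol; ν_D = −2, so ξ = 16.53/2 = 8.265 mol.
Outlet amounts (n = n₀ + ν ξ):
  E: 35.3 − 1(8.265) = 27.03
  D: 57.8 − 2(8.265) = 41.27
  G: 0 + 1(8.265) = 8.265
  F: 0 + 1(8.265) = 8.265
Total out = 84.83 mol; y_E = 27.03 / 84.83 = 0.3187.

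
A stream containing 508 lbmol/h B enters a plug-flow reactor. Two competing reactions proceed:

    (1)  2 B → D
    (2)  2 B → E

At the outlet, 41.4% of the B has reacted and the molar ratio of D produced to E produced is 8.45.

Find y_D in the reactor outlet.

Conversion of B: B consumed = 0.414 × 508 = 210.3 lbmol/h = 2ξ₁ + 2ξ₂.
Selectivity: 1ξ₁ / (1ξ₂) = 8.45 → ξ₁ = 8.45 ξ₂.
Substitute: (2·8.45 + 2) ξ₂ = 210.3 → ξ₂ = 11.13 lbmol/h, ξ₁ = 94.03 lbmol/h.
Outlet amounts (n = n₀ + Σ ν·ξ):
  B: 508 − 2(94.03) − 2(11.13) = 297.7
  D: 0 + 1(94.03) = 94.03
  E: 0 + 1(11.13) = 11.13
Total out = 402.8 lbmol/h; y_D = 94.03 / 402.8 = 0.2334.

0.233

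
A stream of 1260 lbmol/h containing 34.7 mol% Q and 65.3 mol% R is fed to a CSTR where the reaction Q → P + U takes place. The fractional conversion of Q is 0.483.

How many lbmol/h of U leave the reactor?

Q reacted = 0.483 × 437.2 = 211.2 lbmol/h; ν_Q = −1, so ξ = 211.2/1 = 211.2 lbmol/h.
Outlet amounts (n = n₀ + ν ξ):
  Q: 437.2 − 1(211.2) = 226
  P: 0 + 1(211.2) = 211.2
  U: 0 + 1(211.2) = 211.2
  R: 822.8 (inert)

211 lbmol/h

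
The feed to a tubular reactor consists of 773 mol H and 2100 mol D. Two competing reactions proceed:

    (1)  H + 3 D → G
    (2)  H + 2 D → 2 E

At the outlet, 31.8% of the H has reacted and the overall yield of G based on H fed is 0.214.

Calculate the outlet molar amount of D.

Yield of G: 1ξ₁ / 773 = 0.214 → ξ₁ = 165.4 mol.
Conversion of H: 1ξ₁ + 1ξ₂ = 0.318 × 773 = 245.8 → ξ₂ = 80.39 mol.
Outlet amounts (n = n₀ + Σ ν·ξ):
  H: 773 − 1(165.4) − 1(80.39) = 527.2
  D: 2100 − 3(165.4) − 2(80.39) = 1443
  G: 0 + 1(165.4) = 165.4
  E: 0 + 2(80.39) = 160.8

1440 mol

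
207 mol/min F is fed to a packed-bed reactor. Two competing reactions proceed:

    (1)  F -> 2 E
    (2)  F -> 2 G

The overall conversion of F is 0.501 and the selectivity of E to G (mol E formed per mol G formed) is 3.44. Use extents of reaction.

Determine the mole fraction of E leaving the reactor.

Conversion of F: F consumed = 0.501 × 207 = 103.7 mol/min = 1ξ₁ + 1ξ₂.
Selectivity: 2ξ₁ / (2ξ₂) = 3.44 → ξ₁ = 3.44 ξ₂.
Substitute: (1·3.44 + 1) ξ₂ = 103.7 → ξ₂ = 23.36 mol/min, ξ₁ = 80.35 mol/min.
Outlet amounts (n = n₀ + Σ ν·ξ):
  F: 207 − 1(80.35) − 1(23.36) = 103.3
  E: 0 + 2(80.35) = 160.7
  G: 0 + 2(23.36) = 46.71
Total out = 310.7 mol/min; y_E = 160.7 / 310.7 = 0.5172.

0.517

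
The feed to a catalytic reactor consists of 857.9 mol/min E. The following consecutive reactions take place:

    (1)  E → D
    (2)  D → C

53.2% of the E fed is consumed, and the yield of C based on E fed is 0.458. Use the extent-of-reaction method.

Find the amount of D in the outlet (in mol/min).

Conversion of E: E consumed = 1ξ₁ = 0.532 × 857.9 → ξ₁ = 456.4 mol/min.
Yield of C: 1ξ₂ / 857.9 = 0.458 → ξ₂ = 392.9 mol/min.
Outlet amounts (n = n₀ + Σ ν·ξ):
  E: 857.9 − 1(456.4) = 401.5
  D: 0 + 1(456.4) − 1(392.9) = 63.48
  C: 0 + 1(392.9) = 392.9

63.5 mol/min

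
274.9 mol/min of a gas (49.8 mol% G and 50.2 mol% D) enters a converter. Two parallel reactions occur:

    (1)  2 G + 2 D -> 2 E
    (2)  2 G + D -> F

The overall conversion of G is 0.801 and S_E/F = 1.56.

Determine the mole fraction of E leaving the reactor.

0.291

Conversion of G: G consumed = 0.801 × 136.9 = 109.7 mol/min = 2ξ₁ + 2ξ₂.
Selectivity: 2ξ₁ / (1ξ₂) = 1.56 → ξ₁ = 0.78 ξ₂.
Substitute: (2·0.78 + 2) ξ₂ = 109.7 → ξ₂ = 30.8 mol/min, ξ₁ = 24.03 mol/min.
Outlet amounts (n = n₀ + Σ ν·ξ):
  G: 136.9 − 2(24.03) − 2(30.8) = 27.24
  D: 138 − 2(24.03) − 1(30.8) = 59.15
  E: 0 + 2(24.03) = 48.05
  F: 0 + 1(30.8) = 30.8
Total out = 165.2 mol/min; y_E = 48.05 / 165.2 = 0.2908.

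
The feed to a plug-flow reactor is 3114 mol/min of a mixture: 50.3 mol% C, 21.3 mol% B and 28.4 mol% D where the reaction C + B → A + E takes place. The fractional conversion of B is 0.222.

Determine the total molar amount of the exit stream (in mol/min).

B reacted = 0.222 × 663.3 = 147.2 mol/min; ν_B = −1, so ξ = 147.2/1 = 147.2 mol/min.
Outlet amounts (n = n₀ + ν ξ):
  C: 1566 − 1(147.2) = 1419
  B: 663.3 − 1(147.2) = 516
  A: 0 + 1(147.2) = 147.2
  E: 0 + 1(147.2) = 147.2
  D: 884.4 (inert)
Total out = 1419 + 516 + 147.2 + 147.2 + 884.4 = 3114 mol/min.

3110 mol/min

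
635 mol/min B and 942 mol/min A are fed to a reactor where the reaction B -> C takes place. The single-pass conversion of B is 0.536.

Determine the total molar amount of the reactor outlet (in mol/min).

B reacted = 0.536 × 635 = 340.4 mol/min; ν_B = −1, so ξ = 340.4/1 = 340.4 mol/min.
Outlet amounts (n = n₀ + ν ξ):
  B: 635 − 1(340.4) = 294.6
  C: 0 + 1(340.4) = 340.4
  A: 942 (inert)
Total out = 294.6 + 340.4 + 942 = 1577 mol/min.

1580 mol/min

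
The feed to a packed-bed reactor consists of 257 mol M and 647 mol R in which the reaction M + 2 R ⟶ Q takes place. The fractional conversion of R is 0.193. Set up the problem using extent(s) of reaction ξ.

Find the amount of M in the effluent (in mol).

R reacted = 0.193 × 647 = 124.9 mol; ν_R = −2, so ξ = 124.9/2 = 62.44 mol.
Outlet amounts (n = n₀ + ν ξ):
  M: 257 − 1(62.44) = 194.6
  R: 647 − 2(62.44) = 522.1
  Q: 0 + 1(62.44) = 62.44

195 mol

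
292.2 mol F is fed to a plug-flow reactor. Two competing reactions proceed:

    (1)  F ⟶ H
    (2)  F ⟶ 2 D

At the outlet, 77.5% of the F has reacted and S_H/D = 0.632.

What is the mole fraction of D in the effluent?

0.51

Conversion of F: F consumed = 0.775 × 292.2 = 226.5 mol = 1ξ₁ + 1ξ₂.
Selectivity: 1ξ₁ / (2ξ₂) = 0.632 → ξ₁ = 1.264 ξ₂.
Substitute: (1·1.264 + 1) ξ₂ = 226.5 → ξ₂ = 100 mol, ξ₁ = 126.4 mol.
Outlet amounts (n = n₀ + Σ ν·ξ):
  F: 292.2 − 1(126.4) − 1(100) = 65.75
  H: 0 + 1(126.4) = 126.4
  D: 0 + 2(100) = 200
Total out = 392.2 mol; y_D = 200 / 392.2 = 0.51.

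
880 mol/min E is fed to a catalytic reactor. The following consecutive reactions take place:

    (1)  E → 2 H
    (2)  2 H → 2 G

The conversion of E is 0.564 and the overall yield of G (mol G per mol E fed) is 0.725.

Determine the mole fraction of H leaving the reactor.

Conversion of E: E consumed = 1ξ₁ = 0.564 × 880 → ξ₁ = 496.3 mol/min.
Yield of G: 2ξ₂ / 880 = 0.725 → ξ₂ = 319 mol/min.
Outlet amounts (n = n₀ + Σ ν·ξ):
  E: 880 − 1(496.3) = 383.7
  H: 0 + 2(496.3) − 2(319) = 354.6
  G: 0 + 2(319) = 638
Total out = 1376 mol/min; y_H = 354.6 / 1376 = 0.2577.

0.258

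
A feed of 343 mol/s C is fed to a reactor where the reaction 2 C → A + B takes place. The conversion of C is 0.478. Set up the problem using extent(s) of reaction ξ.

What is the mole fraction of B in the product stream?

0.239

C reacted = 0.478 × 343 = 164 mol/s; ν_C = −2, so ξ = 164/2 = 81.98 mol/s.
Outlet amounts (n = n₀ + ν ξ):
  C: 343 − 2(81.98) = 179
  A: 0 + 1(81.98) = 81.98
  B: 0 + 1(81.98) = 81.98
Total out = 343 mol/s; y_B = 81.98 / 343 = 0.239.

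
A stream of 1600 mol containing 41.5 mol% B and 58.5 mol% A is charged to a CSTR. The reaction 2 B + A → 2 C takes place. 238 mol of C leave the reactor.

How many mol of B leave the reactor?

426 mol

For C: n = n₀ + 2ξ → 238 = 0 + 2ξ, giving ξ = 119 mol.
Outlet amounts (n = n₀ + ν ξ):
  B: 664 − 2(119) = 426
  A: 936 − 1(119) = 817
  C: 0 + 2(119) = 238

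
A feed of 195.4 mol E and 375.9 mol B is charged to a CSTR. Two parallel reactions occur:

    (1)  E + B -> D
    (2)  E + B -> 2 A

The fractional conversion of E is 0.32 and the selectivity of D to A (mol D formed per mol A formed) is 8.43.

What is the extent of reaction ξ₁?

Conversion of E: E consumed = 0.32 × 195.4 = 62.53 mol = 1ξ₁ + 1ξ₂.
Selectivity: 1ξ₁ / (2ξ₂) = 8.43 → ξ₁ = 16.86 ξ₂.
Substitute: (1·16.86 + 1) ξ₂ = 62.53 → ξ₂ = 3.501 mol, ξ₁ = 59.03 mol.
Outlet amounts (n = n₀ + Σ ν·ξ):
  E: 195.4 − 1(59.03) − 1(3.501) = 132.9
  B: 375.9 − 1(59.03) − 1(3.501) = 313.4
  D: 0 + 1(59.03) = 59.03
  A: 0 + 2(3.501) = 7.002

ξ₁ = 59 mol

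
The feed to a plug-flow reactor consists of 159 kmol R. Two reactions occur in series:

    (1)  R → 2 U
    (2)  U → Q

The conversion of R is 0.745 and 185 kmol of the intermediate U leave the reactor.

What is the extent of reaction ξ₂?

ξ₂ = 51.9 kmol

Conversion of R: R consumed = 1ξ₁ = 0.745 × 159 → ξ₁ = 118.5 kmol.
U balance: n_U = 0 + 2ξ₁ − 1ξ₂ = 185 → ξ₂ = (2·118.5 − 185)/1 = 51.91 kmol.
Outlet amounts (n = n₀ + Σ ν·ξ):
  R: 159 − 1(118.5) = 40.55
  U: 0 + 2(118.5) − 1(51.91) = 185
  Q: 0 + 1(51.91) = 51.91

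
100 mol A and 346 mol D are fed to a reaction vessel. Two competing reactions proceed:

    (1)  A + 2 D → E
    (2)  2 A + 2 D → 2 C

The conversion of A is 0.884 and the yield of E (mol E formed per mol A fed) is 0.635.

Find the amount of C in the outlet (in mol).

Yield of E: 1ξ₁ / 100 = 0.635 → ξ₁ = 63.5 mol.
Conversion of A: 1ξ₁ + 2ξ₂ = 0.884 × 100 = 88.4 → ξ₂ = 12.45 mol.
Outlet amounts (n = n₀ + Σ ν·ξ):
  A: 100 − 1(63.5) − 2(12.45) = 11.6
  D: 346 − 2(63.5) − 2(12.45) = 194.1
  E: 0 + 1(63.5) = 63.5
  C: 0 + 2(12.45) = 24.9

24.9 mol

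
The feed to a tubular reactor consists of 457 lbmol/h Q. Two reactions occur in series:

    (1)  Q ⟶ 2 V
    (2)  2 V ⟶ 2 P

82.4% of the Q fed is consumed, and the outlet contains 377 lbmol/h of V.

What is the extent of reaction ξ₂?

Conversion of Q: Q consumed = 1ξ₁ = 0.824 × 457 → ξ₁ = 376.6 lbmol/h.
V balance: n_V = 0 + 2ξ₁ − 2ξ₂ = 377 → ξ₂ = (2·376.6 − 377)/2 = 188.1 lbmol/h.
Outlet amounts (n = n₀ + Σ ν·ξ):
  Q: 457 − 1(376.6) = 80.43
  V: 0 + 2(376.6) − 2(188.1) = 377
  P: 0 + 2(188.1) = 376.1

ξ₂ = 188 lbmol/h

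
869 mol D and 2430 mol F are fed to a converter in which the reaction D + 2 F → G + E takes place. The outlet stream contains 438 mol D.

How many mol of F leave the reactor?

For D: n = n₀ − 1ξ → 438 = 869 − 1ξ, giving ξ = 431 mol.
Outlet amounts (n = n₀ + ν ξ):
  D: 869 − 1(431) = 438
  F: 2430 − 2(431) = 1568
  G: 0 + 1(431) = 431
  E: 0 + 1(431) = 431

1570 mol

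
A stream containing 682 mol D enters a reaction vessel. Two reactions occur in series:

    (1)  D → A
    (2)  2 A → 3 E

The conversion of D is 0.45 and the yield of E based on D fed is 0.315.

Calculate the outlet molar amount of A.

164 mol

Conversion of D: D consumed = 1ξ₁ = 0.45 × 682 → ξ₁ = 306.9 mol.
Yield of E: 3ξ₂ / 682 = 0.315 → ξ₂ = 71.61 mol.
Outlet amounts (n = n₀ + Σ ν·ξ):
  D: 682 − 1(306.9) = 375.1
  A: 0 + 1(306.9) − 2(71.61) = 163.7
  E: 0 + 3(71.61) = 214.8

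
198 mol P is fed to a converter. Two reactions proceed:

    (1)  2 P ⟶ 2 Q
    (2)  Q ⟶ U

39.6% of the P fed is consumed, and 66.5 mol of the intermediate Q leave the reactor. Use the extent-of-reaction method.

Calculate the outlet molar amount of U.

Conversion of P: P consumed = 2ξ₁ = 0.396 × 198 → ξ₁ = 39.2 mol.
Q balance: n_Q = 0 + 2ξ₁ − 1ξ₂ = 66.5 → ξ₂ = (2·39.2 − 66.5)/1 = 11.91 mol.
Outlet amounts (n = n₀ + Σ ν·ξ):
  P: 198 − 2(39.2) = 119.6
  Q: 0 + 2(39.2) − 1(11.91) = 66.5
  U: 0 + 1(11.91) = 11.91

11.9 mol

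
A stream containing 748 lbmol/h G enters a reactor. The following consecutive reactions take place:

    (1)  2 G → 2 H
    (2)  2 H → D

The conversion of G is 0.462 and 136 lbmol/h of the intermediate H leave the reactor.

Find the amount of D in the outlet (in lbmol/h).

105 lbmol/h

Conversion of G: G consumed = 2ξ₁ = 0.462 × 748 → ξ₁ = 172.8 lbmol/h.
H balance: n_H = 0 + 2ξ₁ − 2ξ₂ = 136 → ξ₂ = (2·172.8 − 136)/2 = 104.8 lbmol/h.
Outlet amounts (n = n₀ + Σ ν·ξ):
  G: 748 − 2(172.8) = 402.4
  H: 0 + 2(172.8) − 2(104.8) = 136
  D: 0 + 1(104.8) = 104.8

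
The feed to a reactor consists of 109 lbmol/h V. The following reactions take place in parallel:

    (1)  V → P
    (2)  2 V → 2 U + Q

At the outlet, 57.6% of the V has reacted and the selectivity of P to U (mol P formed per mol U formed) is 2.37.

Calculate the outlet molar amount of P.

Conversion of V: V consumed = 0.576 × 109 = 62.78 lbmol/h = 1ξ₁ + 2ξ₂.
Selectivity: 1ξ₁ / (2ξ₂) = 2.37 → ξ₁ = 4.74 ξ₂.
Substitute: (1·4.74 + 2) ξ₂ = 62.78 → ξ₂ = 9.315 lbmol/h, ξ₁ = 44.15 lbmol/h.
Outlet amounts (n = n₀ + Σ ν·ξ):
  V: 109 − 1(44.15) − 2(9.315) = 46.22
  P: 0 + 1(44.15) = 44.15
  U: 0 + 2(9.315) = 18.63
  Q: 0 + 1(9.315) = 9.315

44.2 lbmol/h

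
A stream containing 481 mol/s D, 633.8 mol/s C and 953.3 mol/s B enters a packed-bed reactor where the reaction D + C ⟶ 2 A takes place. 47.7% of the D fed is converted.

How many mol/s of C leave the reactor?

D reacted = 0.477 × 481 = 229.4 mol/s; ν_D = −1, so ξ = 229.4/1 = 229.4 mol/s.
Outlet amounts (n = n₀ + ν ξ):
  D: 481 − 1(229.4) = 251.6
  C: 633.8 − 1(229.4) = 404.4
  A: 0 + 2(229.4) = 458.9
  B: 953.3 (inert)

404 mol/s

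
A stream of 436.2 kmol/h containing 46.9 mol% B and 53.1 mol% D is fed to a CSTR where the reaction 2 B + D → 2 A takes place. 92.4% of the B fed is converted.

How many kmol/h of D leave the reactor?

137 kmol/h

B reacted = 0.924 × 204.6 = 189 kmol/h; ν_B = −2, so ξ = 189/2 = 94.51 kmol/h.
Outlet amounts (n = n₀ + ν ξ):
  B: 204.6 − 2(94.51) = 15.55
  D: 231.6 − 1(94.51) = 137.1
  A: 0 + 2(94.51) = 189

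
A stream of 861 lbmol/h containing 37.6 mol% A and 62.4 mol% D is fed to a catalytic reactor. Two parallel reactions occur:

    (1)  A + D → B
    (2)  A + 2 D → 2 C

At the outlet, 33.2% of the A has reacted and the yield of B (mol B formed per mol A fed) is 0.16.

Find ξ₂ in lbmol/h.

ξ₂ = 55.7 lbmol/h

Yield of B: 1ξ₁ / 323.7 = 0.16 → ξ₁ = 51.8 lbmol/h.
Conversion of A: 1ξ₁ + 1ξ₂ = 0.332 × 323.7 = 107.5 → ξ₂ = 55.68 lbmol/h.
Outlet amounts (n = n₀ + Σ ν·ξ):
  A: 323.7 − 1(51.8) − 1(55.68) = 216.3
  D: 537.3 − 1(51.8) − 2(55.68) = 374.1
  B: 0 + 1(51.8) = 51.8
  C: 0 + 2(55.68) = 111.4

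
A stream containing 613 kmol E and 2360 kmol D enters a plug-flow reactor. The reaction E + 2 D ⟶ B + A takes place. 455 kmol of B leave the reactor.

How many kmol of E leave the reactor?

158 kmol

For B: n = n₀ + 1ξ → 455 = 0 + 1ξ, giving ξ = 455 kmol.
Outlet amounts (n = n₀ + ν ξ):
  E: 613 − 1(455) = 158
  D: 2360 − 2(455) = 1450
  B: 0 + 1(455) = 455
  A: 0 + 1(455) = 455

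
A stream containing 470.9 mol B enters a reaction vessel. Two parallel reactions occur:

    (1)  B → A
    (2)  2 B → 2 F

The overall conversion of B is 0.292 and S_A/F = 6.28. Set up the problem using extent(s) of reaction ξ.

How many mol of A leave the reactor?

Conversion of B: B consumed = 0.292 × 470.9 = 137.5 mol = 1ξ₁ + 2ξ₂.
Selectivity: 1ξ₁ / (2ξ₂) = 6.28 → ξ₁ = 12.56 ξ₂.
Substitute: (1·12.56 + 2) ξ₂ = 137.5 → ξ₂ = 9.444 mol, ξ₁ = 118.6 mol.
Outlet amounts (n = n₀ + Σ ν·ξ):
  B: 470.9 − 1(118.6) − 2(9.444) = 333.4
  A: 0 + 1(118.6) = 118.6
  F: 0 + 2(9.444) = 18.89

119 mol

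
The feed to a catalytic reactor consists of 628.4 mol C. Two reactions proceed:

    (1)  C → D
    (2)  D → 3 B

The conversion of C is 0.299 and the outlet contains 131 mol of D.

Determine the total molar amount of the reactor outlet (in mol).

742 mol

Conversion of C: C consumed = 1ξ₁ = 0.299 × 628.4 → ξ₁ = 187.9 mol.
D balance: n_D = 0 + 1ξ₁ − 1ξ₂ = 131 → ξ₂ = (1·187.9 − 131)/1 = 56.89 mol.
Outlet amounts (n = n₀ + Σ ν·ξ):
  C: 628.4 − 1(187.9) = 440.5
  D: 0 + 1(187.9) − 1(56.89) = 131
  B: 0 + 3(56.89) = 170.7
Total out = 440.5 + 131 + 170.7 = 742.2 mol.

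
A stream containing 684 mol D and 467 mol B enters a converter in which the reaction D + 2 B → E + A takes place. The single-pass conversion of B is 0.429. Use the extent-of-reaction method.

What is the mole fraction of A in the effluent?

0.0953

B reacted = 0.429 × 467 = 200.3 mol; ν_B = −2, so ξ = 200.3/2 = 100.2 mol.
Outlet amounts (n = n₀ + ν ξ):
  D: 684 − 1(100.2) = 583.8
  B: 467 − 2(100.2) = 266.7
  E: 0 + 1(100.2) = 100.2
  A: 0 + 1(100.2) = 100.2
Total out = 1051 mol; y_A = 100.2 / 1051 = 0.09533.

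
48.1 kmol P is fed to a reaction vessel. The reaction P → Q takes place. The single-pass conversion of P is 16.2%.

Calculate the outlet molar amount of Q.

P reacted = 0.162 × 48.1 = 7.792 kmol; ν_P = −1, so ξ = 7.792/1 = 7.792 kmol.
Outlet amounts (n = n₀ + ν ξ):
  P: 48.1 − 1(7.792) = 40.31
  Q: 0 + 1(7.792) = 7.792

7.79 kmol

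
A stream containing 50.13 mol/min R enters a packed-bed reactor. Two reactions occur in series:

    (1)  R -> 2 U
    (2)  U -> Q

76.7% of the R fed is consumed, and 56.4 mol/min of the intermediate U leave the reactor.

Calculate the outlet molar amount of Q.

Conversion of R: R consumed = 1ξ₁ = 0.767 × 50.13 → ξ₁ = 38.45 mol/min.
U balance: n_U = 0 + 2ξ₁ − 1ξ₂ = 56.4 → ξ₂ = (2·38.45 − 56.4)/1 = 20.5 mol/min.
Outlet amounts (n = n₀ + Σ ν·ξ):
  R: 50.13 − 1(38.45) = 11.68
  U: 0 + 2(38.45) − 1(20.5) = 56.4
  Q: 0 + 1(20.5) = 20.5

20.5 mol/min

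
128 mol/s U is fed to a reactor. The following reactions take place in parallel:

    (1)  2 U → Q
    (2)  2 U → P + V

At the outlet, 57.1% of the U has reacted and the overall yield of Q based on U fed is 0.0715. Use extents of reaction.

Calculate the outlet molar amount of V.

27.4 mol/s

Yield of Q: 1ξ₁ / 128 = 0.0715 → ξ₁ = 9.152 mol/s.
Conversion of U: 2ξ₁ + 2ξ₂ = 0.571 × 128 = 73.09 → ξ₂ = 27.39 mol/s.
Outlet amounts (n = n₀ + Σ ν·ξ):
  U: 128 − 2(9.152) − 2(27.39) = 54.91
  Q: 0 + 1(9.152) = 9.152
  P: 0 + 1(27.39) = 27.39
  V: 0 + 1(27.39) = 27.39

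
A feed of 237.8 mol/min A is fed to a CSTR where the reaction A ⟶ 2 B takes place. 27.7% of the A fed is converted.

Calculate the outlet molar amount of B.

A reacted = 0.277 × 237.8 = 65.87 mol/min; ν_A = −1, so ξ = 65.87/1 = 65.87 mol/min.
Outlet amounts (n = n₀ + ν ξ):
  A: 237.8 − 1(65.87) = 171.9
  B: 0 + 2(65.87) = 131.7

132 mol/min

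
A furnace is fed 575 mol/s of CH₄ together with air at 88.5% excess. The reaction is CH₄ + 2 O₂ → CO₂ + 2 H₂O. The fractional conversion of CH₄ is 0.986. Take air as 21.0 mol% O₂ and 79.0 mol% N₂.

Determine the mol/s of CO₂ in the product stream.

567 mol/s

Stoichiometric O₂ = 2 × 575 = 1150 mol/s; O₂ fed = 1150 × 1.885 = 2168 mol/s.
N₂ fed = 2168 × 79/21 = 8155 mol/s.
Fuel reacted = 0.986 × 575 → ξ = 567 mol/s.
Outlet (n = n₀ + ν ξ):
  CH₄: 575 − 1(567) = 8.05
  O₂: 2168 − 2(567) = 1034
  N₂: 8155 (inert)
  CO₂: 0 + 1(567) = 567
  H₂O: 0 + 2(567) = 1134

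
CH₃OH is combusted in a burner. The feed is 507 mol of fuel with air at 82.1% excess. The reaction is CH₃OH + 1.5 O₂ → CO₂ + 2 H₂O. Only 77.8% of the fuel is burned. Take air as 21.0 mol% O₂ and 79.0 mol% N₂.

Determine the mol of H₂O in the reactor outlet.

Stoichiometric O₂ = 1.5 × 507 = 760.5 mol; O₂ fed = 760.5 × 1.821 = 1385 mol.
N₂ fed = 1385 × 79/21 = 5210 mol.
Fuel reacted = 0.778 × 507 → ξ = 394.4 mol.
Outlet (n = n₀ + ν ξ):
  CH₃OH: 507 − 1(394.4) = 112.6
  O₂: 1385 − 1.5(394.4) = 793.2
  N₂: 5210 (inert)
  CO₂: 0 + 1(394.4) = 394.4
  H₂O: 0 + 2(394.4) = 788.9

789 mol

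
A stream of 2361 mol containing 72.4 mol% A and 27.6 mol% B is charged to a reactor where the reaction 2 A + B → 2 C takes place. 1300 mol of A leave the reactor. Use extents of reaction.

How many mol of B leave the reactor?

447 mol

For A: n = n₀ − 2ξ → 1300 = 1709 − 2ξ, giving ξ = 204.7 mol.
Outlet amounts (n = n₀ + ν ξ):
  A: 1709 − 2(204.7) = 1300
  B: 651.6 − 1(204.7) = 447
  C: 0 + 2(204.7) = 409.4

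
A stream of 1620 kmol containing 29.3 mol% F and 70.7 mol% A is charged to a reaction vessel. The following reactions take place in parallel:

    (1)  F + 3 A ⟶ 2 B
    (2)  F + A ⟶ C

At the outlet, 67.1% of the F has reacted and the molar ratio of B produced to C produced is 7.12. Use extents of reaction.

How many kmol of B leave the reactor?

Conversion of F: F consumed = 0.671 × 474.7 = 318.5 kmol = 1ξ₁ + 1ξ₂.
Selectivity: 2ξ₁ / (1ξ₂) = 7.12 → ξ₁ = 3.56 ξ₂.
Substitute: (1·3.56 + 1) ξ₂ = 318.5 → ξ₂ = 69.85 kmol, ξ₁ = 248.7 kmol.
Outlet amounts (n = n₀ + Σ ν·ξ):
  F: 474.7 − 1(248.7) − 1(69.85) = 156.2
  A: 1145 − 3(248.7) − 1(69.85) = 329.5
  B: 0 + 2(248.7) = 497.3
  C: 0 + 1(69.85) = 69.85

497 kmol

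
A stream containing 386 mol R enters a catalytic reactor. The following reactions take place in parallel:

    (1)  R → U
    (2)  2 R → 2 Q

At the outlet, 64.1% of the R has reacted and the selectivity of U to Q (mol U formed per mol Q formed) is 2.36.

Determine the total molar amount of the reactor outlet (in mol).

386 mol

Conversion of R: R consumed = 0.641 × 386 = 247.4 mol = 1ξ₁ + 2ξ₂.
Selectivity: 1ξ₁ / (2ξ₂) = 2.36 → ξ₁ = 4.72 ξ₂.
Substitute: (1·4.72 + 2) ξ₂ = 247.4 → ξ₂ = 36.82 mol, ξ₁ = 173.8 mol.
Outlet amounts (n = n₀ + Σ ν·ξ):
  R: 386 − 1(173.8) − 2(36.82) = 138.6
  U: 0 + 1(173.8) = 173.8
  Q: 0 + 2(36.82) = 73.64
Total out = 138.6 + 173.8 + 73.64 = 386 mol.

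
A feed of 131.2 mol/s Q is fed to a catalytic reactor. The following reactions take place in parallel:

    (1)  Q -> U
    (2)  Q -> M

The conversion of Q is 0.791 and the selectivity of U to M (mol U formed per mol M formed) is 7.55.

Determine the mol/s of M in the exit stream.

Conversion of Q: Q consumed = 0.791 × 131.2 = 103.8 mol/s = 1ξ₁ + 1ξ₂.
Selectivity: 1ξ₁ / (1ξ₂) = 7.55 → ξ₁ = 7.55 ξ₂.
Substitute: (1·7.55 + 1) ξ₂ = 103.8 → ξ₂ = 12.14 mol/s, ξ₁ = 91.64 mol/s.
Outlet amounts (n = n₀ + Σ ν·ξ):
  Q: 131.2 − 1(91.64) − 1(12.14) = 27.42
  U: 0 + 1(91.64) = 91.64
  M: 0 + 1(12.14) = 12.14

12.1 mol/s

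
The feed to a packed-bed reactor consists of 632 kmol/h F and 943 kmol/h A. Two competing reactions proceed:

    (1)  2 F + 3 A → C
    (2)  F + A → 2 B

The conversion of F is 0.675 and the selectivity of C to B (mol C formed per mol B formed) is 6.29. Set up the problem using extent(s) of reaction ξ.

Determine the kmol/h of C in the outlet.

205 kmol/h

Conversion of F: F consumed = 0.675 × 632 = 426.6 kmol/h = 2ξ₁ + 1ξ₂.
Selectivity: 1ξ₁ / (2ξ₂) = 6.29 → ξ₁ = 12.58 ξ₂.
Substitute: (2·12.58 + 1) ξ₂ = 426.6 → ξ₂ = 16.31 kmol/h, ξ₁ = 205.1 kmol/h.
Outlet amounts (n = n₀ + Σ ν·ξ):
  F: 632 − 2(205.1) − 1(16.31) = 205.4
  A: 943 − 3(205.1) − 1(16.31) = 311.3
  C: 0 + 1(205.1) = 205.1
  B: 0 + 2(16.31) = 32.61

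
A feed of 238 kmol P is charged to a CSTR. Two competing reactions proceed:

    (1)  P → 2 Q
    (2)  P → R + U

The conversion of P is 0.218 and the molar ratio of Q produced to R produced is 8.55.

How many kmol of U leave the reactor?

9.84 kmol

Conversion of P: P consumed = 0.218 × 238 = 51.88 kmol = 1ξ₁ + 1ξ₂.
Selectivity: 2ξ₁ / (1ξ₂) = 8.55 → ξ₁ = 4.275 ξ₂.
Substitute: (1·4.275 + 1) ξ₂ = 51.88 → ξ₂ = 9.836 kmol, ξ₁ = 42.05 kmol.
Outlet amounts (n = n₀ + Σ ν·ξ):
  P: 238 − 1(42.05) − 1(9.836) = 186.1
  Q: 0 + 2(42.05) = 84.1
  R: 0 + 1(9.836) = 9.836
  U: 0 + 1(9.836) = 9.836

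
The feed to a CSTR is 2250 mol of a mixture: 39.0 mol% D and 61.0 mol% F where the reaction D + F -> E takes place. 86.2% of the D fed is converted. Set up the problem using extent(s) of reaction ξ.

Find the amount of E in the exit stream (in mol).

D reacted = 0.862 × 877.5 = 756.4 mol; ν_D = −1, so ξ = 756.4/1 = 756.4 mol.
Outlet amounts (n = n₀ + ν ξ):
  D: 877.5 − 1(756.4) = 121.1
  F: 1372 − 1(756.4) = 616.1
  E: 0 + 1(756.4) = 756.4

756 mol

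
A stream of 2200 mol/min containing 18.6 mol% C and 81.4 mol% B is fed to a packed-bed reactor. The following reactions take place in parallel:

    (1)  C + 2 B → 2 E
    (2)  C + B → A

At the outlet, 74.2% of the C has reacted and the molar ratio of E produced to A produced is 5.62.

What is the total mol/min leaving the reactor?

Conversion of C: C consumed = 0.742 × 409.2 = 303.6 mol/min = 1ξ₁ + 1ξ₂.
Selectivity: 2ξ₁ / (1ξ₂) = 5.62 → ξ₁ = 2.81 ξ₂.
Substitute: (1·2.81 + 1) ξ₂ = 303.6 → ξ₂ = 79.69 mol/min, ξ₁ = 223.9 mol/min.
Outlet amounts (n = n₀ + Σ ν·ξ):
  C: 409.2 − 1(223.9) − 1(79.69) = 105.6
  B: 1791 − 2(223.9) − 1(79.69) = 1263
  E: 0 + 2(223.9) = 447.9
  A: 0 + 1(79.69) = 79.69
Total out = 105.6 + 1263 + 447.9 + 79.69 = 1896 mol/min.

1900 mol/min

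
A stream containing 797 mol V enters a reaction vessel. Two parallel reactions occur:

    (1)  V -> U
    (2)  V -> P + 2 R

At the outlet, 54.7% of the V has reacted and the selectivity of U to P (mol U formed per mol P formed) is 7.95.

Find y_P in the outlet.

Conversion of V: V consumed = 0.547 × 797 = 436 mol = 1ξ₁ + 1ξ₂.
Selectivity: 1ξ₁ / (1ξ₂) = 7.95 → ξ₁ = 7.95 ξ₂.
Substitute: (1·7.95 + 1) ξ₂ = 436 → ξ₂ = 48.71 mol, ξ₁ = 387.2 mol.
Outlet amounts (n = n₀ + Σ ν·ξ):
  V: 797 − 1(387.2) − 1(48.71) = 361
  U: 0 + 1(387.2) = 387.2
  P: 0 + 1(48.71) = 48.71
  R: 0 + 2(48.71) = 97.42
Total out = 894.4 mol; y_P = 48.71 / 894.4 = 0.05446.

0.0545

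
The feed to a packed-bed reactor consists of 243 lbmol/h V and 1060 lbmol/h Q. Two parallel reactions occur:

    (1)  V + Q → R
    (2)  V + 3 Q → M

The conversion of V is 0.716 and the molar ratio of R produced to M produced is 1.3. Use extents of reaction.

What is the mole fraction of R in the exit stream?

0.101

Conversion of V: V consumed = 0.716 × 243 = 174 lbmol/h = 1ξ₁ + 1ξ₂.
Selectivity: 1ξ₁ / (1ξ₂) = 1.3 → ξ₁ = 1.3 ξ₂.
Substitute: (1·1.3 + 1) ξ₂ = 174 → ξ₂ = 75.65 lbmol/h, ξ₁ = 98.34 lbmol/h.
Outlet amounts (n = n₀ + Σ ν·ξ):
  V: 243 − 1(98.34) − 1(75.65) = 69.01
  Q: 1060 − 1(98.34) − 3(75.65) = 734.7
  R: 0 + 1(98.34) = 98.34
  M: 0 + 1(75.65) = 75.65
Total out = 977.7 lbmol/h; y_R = 98.34 / 977.7 = 0.1006.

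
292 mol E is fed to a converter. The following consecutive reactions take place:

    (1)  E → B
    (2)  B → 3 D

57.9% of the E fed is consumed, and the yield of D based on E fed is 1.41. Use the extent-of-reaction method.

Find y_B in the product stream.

Conversion of E: E consumed = 1ξ₁ = 0.579 × 292 → ξ₁ = 169.1 mol.
Yield of D: 3ξ₂ / 292 = 1.41 → ξ₂ = 137.2 mol.
Outlet amounts (n = n₀ + Σ ν·ξ):
  E: 292 − 1(169.1) = 122.9
  B: 0 + 1(169.1) − 1(137.2) = 31.83
  D: 0 + 3(137.2) = 411.7
Total out = 566.5 mol; y_B = 31.83 / 566.5 = 0.05619.

0.0562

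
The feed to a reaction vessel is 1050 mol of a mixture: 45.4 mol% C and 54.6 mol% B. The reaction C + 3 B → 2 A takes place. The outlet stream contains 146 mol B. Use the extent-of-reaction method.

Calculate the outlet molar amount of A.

285 mol

For B: n = n₀ − 3ξ → 146 = 573.3 − 3ξ, giving ξ = 142.4 mol.
Outlet amounts (n = n₀ + ν ξ):
  C: 476.7 − 1(142.4) = 334.3
  B: 573.3 − 3(142.4) = 146
  A: 0 + 2(142.4) = 284.9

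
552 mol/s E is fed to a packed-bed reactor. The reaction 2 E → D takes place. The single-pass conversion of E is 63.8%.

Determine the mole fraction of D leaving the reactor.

0.468

E reacted = 0.638 × 552 = 352.2 mol/s; ν_E = −2, so ξ = 352.2/2 = 176.1 mol/s.
Outlet amounts (n = n₀ + ν ξ):
  E: 552 − 2(176.1) = 199.8
  D: 0 + 1(176.1) = 176.1
Total out = 375.9 mol/s; y_D = 176.1 / 375.9 = 0.4684.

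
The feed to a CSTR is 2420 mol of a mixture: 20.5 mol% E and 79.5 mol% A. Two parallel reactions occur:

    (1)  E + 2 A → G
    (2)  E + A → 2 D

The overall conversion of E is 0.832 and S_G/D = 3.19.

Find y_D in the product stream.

Conversion of E: E consumed = 0.832 × 496.1 = 412.8 mol = 1ξ₁ + 1ξ₂.
Selectivity: 1ξ₁ / (2ξ₂) = 3.19 → ξ₁ = 6.38 ξ₂.
Substitute: (1·6.38 + 1) ξ₂ = 412.8 → ξ₂ = 55.93 mol, ξ₁ = 356.8 mol.
Outlet amounts (n = n₀ + Σ ν·ξ):
  E: 496.1 − 1(356.8) − 1(55.93) = 83.34
  A: 1924 − 2(356.8) − 1(55.93) = 1154
  G: 0 + 1(356.8) = 356.8
  D: 0 + 2(55.93) = 111.9
Total out = 1706 mol; y_D = 111.9 / 1706 = 0.06555.

0.0656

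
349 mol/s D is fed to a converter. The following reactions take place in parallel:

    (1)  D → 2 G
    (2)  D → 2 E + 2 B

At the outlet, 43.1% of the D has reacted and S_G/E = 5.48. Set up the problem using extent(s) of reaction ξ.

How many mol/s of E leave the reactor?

Conversion of D: D consumed = 0.431 × 349 = 150.4 mol/s = 1ξ₁ + 1ξ₂.
Selectivity: 2ξ₁ / (2ξ₂) = 5.48 → ξ₁ = 5.48 ξ₂.
Substitute: (1·5.48 + 1) ξ₂ = 150.4 → ξ₂ = 23.21 mol/s, ξ₁ = 127.2 mol/s.
Outlet amounts (n = n₀ + Σ ν·ξ):
  D: 349 − 1(127.2) − 1(23.21) = 198.6
  G: 0 + 2(127.2) = 254.4
  E: 0 + 2(23.21) = 46.43
  B: 0 + 2(23.21) = 46.43

46.4 mol/s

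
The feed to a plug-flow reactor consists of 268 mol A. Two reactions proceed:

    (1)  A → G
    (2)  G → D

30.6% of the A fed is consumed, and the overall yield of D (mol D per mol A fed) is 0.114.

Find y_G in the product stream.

0.192

Conversion of A: A consumed = 1ξ₁ = 0.306 × 268 → ξ₁ = 82.01 mol.
Yield of D: 1ξ₂ / 268 = 0.114 → ξ₂ = 30.55 mol.
Outlet amounts (n = n₀ + Σ ν·ξ):
  A: 268 − 1(82.01) = 186
  G: 0 + 1(82.01) − 1(30.55) = 51.46
  D: 0 + 1(30.55) = 30.55
Total out = 268 mol; y_G = 51.46 / 268 = 0.192.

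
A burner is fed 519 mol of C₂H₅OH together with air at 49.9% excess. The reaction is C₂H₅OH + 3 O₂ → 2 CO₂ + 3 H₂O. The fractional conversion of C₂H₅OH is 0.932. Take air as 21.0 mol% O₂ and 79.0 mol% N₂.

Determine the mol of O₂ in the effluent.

883 mol

Stoichiometric O₂ = 3 × 519 = 1557 mol; O₂ fed = 1557 × 1.499 = 2334 mol.
N₂ fed = 2334 × 79/21 = 8780 mol.
Fuel reacted = 0.932 × 519 → ξ = 483.7 mol.
Outlet (n = n₀ + ν ξ):
  C₂H₅OH: 519 − 1(483.7) = 35.29
  O₂: 2334 − 3(483.7) = 882.8
  N₂: 8780 (inert)
  CO₂: 0 + 2(483.7) = 967.4
  H₂O: 0 + 3(483.7) = 1451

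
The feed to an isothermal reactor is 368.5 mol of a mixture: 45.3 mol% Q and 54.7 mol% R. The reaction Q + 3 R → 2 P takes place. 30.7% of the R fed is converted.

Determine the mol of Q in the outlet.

146 mol

R reacted = 0.307 × 201.6 = 61.88 mol; ν_R = −3, so ξ = 61.88/3 = 20.63 mol.
Outlet amounts (n = n₀ + ν ξ):
  Q: 166.9 − 1(20.63) = 146.3
  R: 201.6 − 3(20.63) = 139.7
  P: 0 + 2(20.63) = 41.25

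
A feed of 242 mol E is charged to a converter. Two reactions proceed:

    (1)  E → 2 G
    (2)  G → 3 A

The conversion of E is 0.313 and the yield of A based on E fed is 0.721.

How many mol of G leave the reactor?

93.3 mol

Conversion of E: E consumed = 1ξ₁ = 0.313 × 242 → ξ₁ = 75.75 mol.
Yield of A: 3ξ₂ / 242 = 0.721 → ξ₂ = 58.16 mol.
Outlet amounts (n = n₀ + Σ ν·ξ):
  E: 242 − 1(75.75) = 166.3
  G: 0 + 2(75.75) − 1(58.16) = 93.33
  A: 0 + 3(58.16) = 174.5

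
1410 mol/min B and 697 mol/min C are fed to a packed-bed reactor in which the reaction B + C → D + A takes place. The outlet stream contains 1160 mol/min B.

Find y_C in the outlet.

For B: n = n₀ − 1ξ → 1160 = 1410 − 1ξ, giving ξ = 250 mol/min.
Outlet amounts (n = n₀ + ν ξ):
  B: 1410 − 1(250) = 1160
  C: 697 − 1(250) = 447
  D: 0 + 1(250) = 250
  A: 0 + 1(250) = 250
Total out = 2107 mol/min; y_C = 447 / 2107 = 0.2121.

0.212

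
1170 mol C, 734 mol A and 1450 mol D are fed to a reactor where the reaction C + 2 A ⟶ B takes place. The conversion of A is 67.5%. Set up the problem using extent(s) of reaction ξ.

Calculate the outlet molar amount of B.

248 mol

A reacted = 0.675 × 734 = 495.5 mol; ν_A = −2, so ξ = 495.5/2 = 247.7 mol.
Outlet amounts (n = n₀ + ν ξ):
  C: 1170 − 1(247.7) = 922.3
  A: 734 − 2(247.7) = 238.5
  B: 0 + 1(247.7) = 247.7
  D: 1450 (inert)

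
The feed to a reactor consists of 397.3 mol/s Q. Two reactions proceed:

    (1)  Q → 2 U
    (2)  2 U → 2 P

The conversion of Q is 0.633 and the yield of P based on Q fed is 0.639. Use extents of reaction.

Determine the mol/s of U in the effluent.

249 mol/s

Conversion of Q: Q consumed = 1ξ₁ = 0.633 × 397.3 → ξ₁ = 251.5 mol/s.
Yield of P: 2ξ₂ / 397.3 = 0.639 → ξ₂ = 126.9 mol/s.
Outlet amounts (n = n₀ + Σ ν·ξ):
  Q: 397.3 − 1(251.5) = 145.8
  U: 0 + 2(251.5) − 2(126.9) = 249.1
  P: 0 + 2(126.9) = 253.9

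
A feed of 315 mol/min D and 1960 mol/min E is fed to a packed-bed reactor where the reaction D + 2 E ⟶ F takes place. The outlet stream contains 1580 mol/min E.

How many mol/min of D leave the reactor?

For E: n = n₀ − 2ξ → 1580 = 1960 − 2ξ, giving ξ = 190 mol/min.
Outlet amounts (n = n₀ + ν ξ):
  D: 315 − 1(190) = 125
  E: 1960 − 2(190) = 1580
  F: 0 + 1(190) = 190

125 mol/min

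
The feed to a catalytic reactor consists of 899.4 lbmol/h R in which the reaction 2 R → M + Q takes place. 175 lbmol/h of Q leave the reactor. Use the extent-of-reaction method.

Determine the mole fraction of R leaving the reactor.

0.611

For Q: n = n₀ + 1ξ → 175 = 0 + 1ξ, giving ξ = 175 lbmol/h.
Outlet amounts (n = n₀ + ν ξ):
  R: 899.4 − 2(175) = 549.4
  M: 0 + 1(175) = 175
  Q: 0 + 1(175) = 175
Total out = 899.4 lbmol/h; y_R = 549.4 / 899.4 = 0.6109.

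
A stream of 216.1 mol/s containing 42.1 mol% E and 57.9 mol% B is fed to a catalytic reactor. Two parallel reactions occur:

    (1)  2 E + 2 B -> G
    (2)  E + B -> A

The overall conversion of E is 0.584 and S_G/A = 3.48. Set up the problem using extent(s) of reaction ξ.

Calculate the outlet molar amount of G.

23.2 mol/s

Conversion of E: E consumed = 0.584 × 90.98 = 53.13 mol/s = 2ξ₁ + 1ξ₂.
Selectivity: 1ξ₁ / (1ξ₂) = 3.48 → ξ₁ = 3.48 ξ₂.
Substitute: (2·3.48 + 1) ξ₂ = 53.13 → ξ₂ = 6.675 mol/s, ξ₁ = 23.23 mol/s.
Outlet amounts (n = n₀ + Σ ν·ξ):
  E: 90.98 − 2(23.23) − 1(6.675) = 37.85
  B: 125.1 − 2(23.23) − 1(6.675) = 71.99
  G: 0 + 1(23.23) = 23.23
  A: 0 + 1(6.675) = 6.675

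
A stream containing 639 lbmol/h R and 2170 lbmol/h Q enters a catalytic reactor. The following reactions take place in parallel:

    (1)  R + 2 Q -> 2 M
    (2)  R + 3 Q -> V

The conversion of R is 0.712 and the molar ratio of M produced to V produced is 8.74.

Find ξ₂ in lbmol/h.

ξ₂ = 84.7 lbmol/h

Conversion of R: R consumed = 0.712 × 639 = 455 lbmol/h = 1ξ₁ + 1ξ₂.
Selectivity: 2ξ₁ / (1ξ₂) = 8.74 → ξ₁ = 4.37 ξ₂.
Substitute: (1·4.37 + 1) ξ₂ = 455 → ξ₂ = 84.72 lbmol/h, ξ₁ = 370.2 lbmol/h.
Outlet amounts (n = n₀ + Σ ν·ξ):
  R: 639 − 1(370.2) − 1(84.72) = 184
  Q: 2170 − 2(370.2) − 3(84.72) = 1175
  M: 0 + 2(370.2) = 740.5
  V: 0 + 1(84.72) = 84.72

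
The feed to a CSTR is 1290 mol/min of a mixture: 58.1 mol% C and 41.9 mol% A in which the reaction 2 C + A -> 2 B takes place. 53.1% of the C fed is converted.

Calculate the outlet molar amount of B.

398 mol/min

C reacted = 0.531 × 749.5 = 398 mol/min; ν_C = −2, so ξ = 398/2 = 199 mol/min.
Outlet amounts (n = n₀ + ν ξ):
  C: 749.5 − 2(199) = 351.5
  A: 540.5 − 1(199) = 341.5
  B: 0 + 2(199) = 398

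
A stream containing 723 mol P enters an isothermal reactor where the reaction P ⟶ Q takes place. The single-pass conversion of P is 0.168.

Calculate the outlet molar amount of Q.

P reacted = 0.168 × 723 = 121.5 mol; ν_P = −1, so ξ = 121.5/1 = 121.5 mol.
Outlet amounts (n = n₀ + ν ξ):
  P: 723 − 1(121.5) = 601.5
  Q: 0 + 1(121.5) = 121.5

121 mol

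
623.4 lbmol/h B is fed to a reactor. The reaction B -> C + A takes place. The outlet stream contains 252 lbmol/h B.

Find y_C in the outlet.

0.373

For B: n = n₀ − 1ξ → 252 = 623.4 − 1ξ, giving ξ = 371.4 lbmol/h.
Outlet amounts (n = n₀ + ν ξ):
  B: 623.4 − 1(371.4) = 252
  C: 0 + 1(371.4) = 371.4
  A: 0 + 1(371.4) = 371.4
Total out = 994.8 lbmol/h; y_C = 371.4 / 994.8 = 0.3733.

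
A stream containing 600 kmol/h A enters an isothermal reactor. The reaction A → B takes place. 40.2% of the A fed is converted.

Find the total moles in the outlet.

600 kmol/h

A reacted = 0.402 × 600 = 241.2 kmol/h; ν_A = −1, so ξ = 241.2/1 = 241.2 kmol/h.
Outlet amounts (n = n₀ + ν ξ):
  A: 600 − 1(241.2) = 358.8
  B: 0 + 1(241.2) = 241.2
Total out = 358.8 + 241.2 = 600 kmol/h.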